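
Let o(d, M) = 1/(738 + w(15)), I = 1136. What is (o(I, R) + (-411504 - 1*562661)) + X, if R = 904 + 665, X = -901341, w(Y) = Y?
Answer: -1412256017/753 ≈ -1.8755e+6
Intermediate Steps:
R = 1569
o(d, M) = 1/753 (o(d, M) = 1/(738 + 15) = 1/753)
(o(I, R) + (-411504 - 1*562661)) + X = (1/753 + (-411504 - 1*562661)) - 901341 = (1/753 + (-411504 - 562661)) - 901341 = (1/753 - 974165) - 901341 = -733546244/753 - 901341 = -1412256017/753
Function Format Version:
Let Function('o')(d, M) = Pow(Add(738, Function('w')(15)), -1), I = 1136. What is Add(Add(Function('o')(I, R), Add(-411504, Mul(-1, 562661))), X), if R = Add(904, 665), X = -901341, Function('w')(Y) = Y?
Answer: Rational(-1412256017, 753) ≈ -1.8755e+6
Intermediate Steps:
R = 1569
Function('o')(d, M) = Rational(1, 753) (Function('o')(d, M) = Pow(Add(738, 15), -1) = Pow(753, -1) = Rational(1, 753))
Add(Add(Function('o')(I, R), Add(-411504, Mul(-1, 562661))), X) = Add(Add(Rational(1, 753), Add(-411504, Mul(-1, 562661))), -901341) = Add(Add(Rational(1, 753), Add(-411504, -562661)), -901341) = Add(Add(Rational(1, 753), -974165), -901341) = Add(Rational(-733546244, 753), -901341) = Rational(-1412256017, 753)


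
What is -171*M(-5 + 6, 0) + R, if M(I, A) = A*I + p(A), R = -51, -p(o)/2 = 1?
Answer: 291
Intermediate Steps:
p(o) = -2 (p(o) = -2*1 = -2)
M(I, A) = -2 + A*I (M(I, A) = A*I - 2 = -2 + A*I)
-171*M(-5 + 6, 0) + R = -171*(-2 + 0*(-5 + 6)) - 51 = -171*(-2 + 0*1) - 51 = -171*(-2 + 0) - 51 = -171*(-2) - 51 = 342 - 51 = 291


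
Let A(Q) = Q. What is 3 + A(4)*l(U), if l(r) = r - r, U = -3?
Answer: 3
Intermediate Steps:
l(r) = 0
3 + A(4)*l(U) = 3 + 4*0 = 3 + 0 = 3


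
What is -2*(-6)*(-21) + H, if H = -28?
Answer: -280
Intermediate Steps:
-2*(-6)*(-21) + H = -2*(-6)*(-21) - 28 = 12*(-21) - 28 = -252 - 28 = -280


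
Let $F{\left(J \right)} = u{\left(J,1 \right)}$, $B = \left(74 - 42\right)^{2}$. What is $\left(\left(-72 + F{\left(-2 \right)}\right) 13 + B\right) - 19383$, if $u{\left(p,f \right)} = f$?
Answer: $-19282$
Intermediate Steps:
$B = 1024$ ($B = 32^{2} = 1024$)
$F{\left(J \right)} = 1$
$\left(\left(-72 + F{\left(-2 \right)}\right) 13 + B\right) - 19383 = \left(\left(-72 + 1\right) 13 + 1024\right) - 19383 = \left(\left(-71\right) 13 + 1024\right) - 19383 = \left(-923 + 1024\right) - 19383 = 101 - 19383 = -19282$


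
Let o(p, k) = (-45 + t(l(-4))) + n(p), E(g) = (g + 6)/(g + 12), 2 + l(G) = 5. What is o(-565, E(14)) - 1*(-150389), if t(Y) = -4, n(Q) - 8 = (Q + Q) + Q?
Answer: 148653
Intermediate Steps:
l(G) = 3 (l(G) = -2 + 5 = 3)
E(g) = (6 + g)/(12 + g)
n(Q) = 8 + 3*Q (n(Q) = 8 + ((Q + Q) + Q) = 8 + (2*Q + Q) = 8 + 3*Q)
o(p, k) = -41 + 3*p (o(p, k) = (-45 - 4) + (8 + 3*p) = -49 + (8 + 3*p) = -41 + 3*p)
o(-565, E(14)) - 1*(-150389) = (-41 + 3*(-565)) - 1*(-150389) = (-41 - 1695) + 150389 = -1736 + 150389 = 148653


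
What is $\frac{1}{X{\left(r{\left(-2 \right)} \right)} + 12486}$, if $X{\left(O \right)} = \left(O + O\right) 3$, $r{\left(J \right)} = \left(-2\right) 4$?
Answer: $\frac{1}{12438} \approx 8.0399 \cdot 10^{-5}$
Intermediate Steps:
$r{\left(J \right)} = -8$
$X{\left(O \right)} = 6 O$ ($X{\left(O \right)} = 2 O 3 = 6 O$)
$\frac{1}{X{\left(r{\left(-2 \right)} \right)} + 12486} = \frac{1}{6 \left(-8\right) + 12486} = \frac{1}{-48 + 12486} = \frac{1}{12438}$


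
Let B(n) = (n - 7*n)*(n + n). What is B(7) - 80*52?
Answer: -4748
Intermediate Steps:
B(n) = -12*n² (B(n) = (-6*n)*(2*n) = -12*n²)
B(7) - 80*52 = -12*7² - 80*52 = -12*49 - 4160 = -588 - 4160 = -4748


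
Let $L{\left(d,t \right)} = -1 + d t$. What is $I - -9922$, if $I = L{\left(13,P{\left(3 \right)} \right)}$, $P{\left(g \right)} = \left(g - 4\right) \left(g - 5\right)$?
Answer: $9947$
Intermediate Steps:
$P{\left(g \right)} = \left(-5 + g\right) \left(-4 + g\right)$ ($P{\left(g \right)} = \left(-4 + g\right) \left(-5 + g\right) = \left(-5 + g\right) \left(-4 + g\right)$)
$I = 25$ ($I = -1 + 13 \left(20 + 3^{2} - 27\right) = -1 + 13 \left(20 + 9 - 27\right) = -1 + 13 \cdot 2 = -1 + 26 = 25$)
$I - -9922 = 25 - -9922 = 25 + 9922 = 9947$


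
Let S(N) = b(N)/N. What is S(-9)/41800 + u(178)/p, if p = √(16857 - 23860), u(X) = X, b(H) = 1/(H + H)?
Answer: 1/6771600 - 178*I*√7003/7003 ≈ 1.4768e-7 - 2.1271*I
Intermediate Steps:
b(H) = 1/(2*H)
p = I*√7003 (p = √(-7003) = I*√7003 ≈ 83.684*I)
S(N) = 1/(2*N²) (S(N) = (1/(2*N))/N = 1/(2*N²))
S(-9)/41800 + u(178)/p = ((½)/(-9)²)/41800 + 178/((I*√7003)) = ((½)*(1/81))*(1/41800) + 178*(-I*√7003/7003) = (1/162)*(1/41800) - 178*I*√7003/7003 = 1/6771600 - 178*I*√7003/7003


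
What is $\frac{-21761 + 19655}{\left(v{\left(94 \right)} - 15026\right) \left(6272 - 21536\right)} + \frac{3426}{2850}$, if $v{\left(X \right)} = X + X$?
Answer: $\frac{2394874243}{1992248800} \approx 1.2021$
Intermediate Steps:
$v{\left(X \right)} = 2 X$
$\frac{-21761 + 19655}{\left(v{\left(94 \right)} - 15026\right) \left(6272 - 21536\right)} + \frac{3426}{2850} = \frac{-21761 + 19655}{\left(2 \cdot 94 - 15026\right) \left(6272 - 21536\right)} + \frac{3426}{2850} = - \frac{2106}{\left(188 - 15026\right) \left(-15264\right)} + 3426 \cdot \frac{1}{2850} = - \frac{2106}{\left(-14838\right) \left(-15264\right)} + \frac{571}{475} = - \frac{2106}{226487232} + \frac{571}{475} = \left(-2106\right) \frac{1}{226487232} + \frac{571}{475} = - \frac{39}{4194208} + \frac{571}{475} = \frac{2394874243}{1992248800}$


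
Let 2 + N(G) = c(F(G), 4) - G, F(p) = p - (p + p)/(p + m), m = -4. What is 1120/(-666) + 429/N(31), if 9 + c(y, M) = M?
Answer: -164137/12654 ≈ -12.971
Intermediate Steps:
F(p) = p - 2*p/(-4 + p) (F(p) = p - (p + p)/(p - 4) = p - 2*p/(-4 + p))
c(y, M) = -9 + M
N(G) = -7 - G (N(G) = -2 + ((-9 + 4) - G) = -2 + (-5 - G) = -7 - G)
1120/(-666) + 429/N(31) = 1120/(-666) + 429/(-7 - 1*31) = 1120*(-1/666) + 429/(-7 - 31) = -560/333 + 429/(-38) = -560/333 + 429*(-1/38) = -560/333 - 429/38 = -164137/12654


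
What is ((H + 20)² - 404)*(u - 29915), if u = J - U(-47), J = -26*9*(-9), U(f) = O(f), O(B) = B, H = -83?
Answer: -98971530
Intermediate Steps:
U(f) = f
J = 2106 (J = -234*(-9) = 2106)
u = 2153 (u = 2106 - 1*(-47) = 2106 + 47 = 2153)
((H + 20)² - 404)*(u - 29915) = ((-83 + 20)² - 404)*(2153 - 29915) = ((-63)² - 404)*(-27762) = (3969 - 404)*(-27762) = 3565*(-27762) = -98971530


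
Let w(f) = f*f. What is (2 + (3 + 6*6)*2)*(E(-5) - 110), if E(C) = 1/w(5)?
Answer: -43984/5 ≈ -8796.8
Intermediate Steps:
w(f) = f**2
E(C) = 1/25 (E(C) = 1/(5**2) = 1/25)
(2 + (3 + 6*6)*2)*(E(-5) - 110) = (2 + (3 + 6*6)*2)*(1/25 - 110) = (2 + (3 + 36)*2)*(-2749/25) = (2 + 39*2)*(-2749/25) = (2 + 78)*(-2749/25) = 80*(-2749/25) = -43984/5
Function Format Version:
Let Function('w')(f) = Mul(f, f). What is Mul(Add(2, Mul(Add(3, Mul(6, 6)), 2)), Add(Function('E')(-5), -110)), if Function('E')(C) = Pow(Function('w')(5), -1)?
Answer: Rational(-43984, 5) ≈ -8796.8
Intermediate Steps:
Function('w')(f) = Pow(f, 2)
Function('E')(C) = Rational(1, 25) (Function('E')(C) = Pow(Pow(5, 2), -1) = Pow(25, -1) = Rational(1, 25))
Mul(Add(2, Mul(Add(3, Mul(6, 6)), 2)), Add(Function('E')(-5), -110)) = Mul(Add(2, Mul(Add(3, Mul(6, 6)), 2)), Add(Rational(1, 25), -110)) = Mul(Add(2, Mul(Add(3, 36), 2)), Rational(-2749, 25)) = Mul(Add(2, Mul(39, 2)), Rational(-2749, 25)) = Mul(Add(2, 78), Rational(-2749, 25)) = Mul(80, Rational(-2749, 25)) = Rational(-43984, 5)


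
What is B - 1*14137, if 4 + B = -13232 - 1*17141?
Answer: -44514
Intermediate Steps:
B = -30377 (B = -4 + (-13232 - 1*17141) = -4 + (-13232 - 17141) = -4 - 30373 = -30377)
B - 1*14137 = -30377 - 1*14137 = -30377 - 14137 = -44514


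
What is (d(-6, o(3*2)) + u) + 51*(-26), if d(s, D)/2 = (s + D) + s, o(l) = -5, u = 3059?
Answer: 1699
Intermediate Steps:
d(s, D) = 2*D + 4*s (d(s, D) = 2*((s + D) + s) = 2*((D + s) + s) = 2*(D + 2*s) = 2*D + 4*s)
(d(-6, o(3*2)) + u) + 51*(-26) = ((2*(-5) + 4*(-6)) + 3059) + 51*(-26) = ((-10 - 24) + 3059) - 1326 = (-34 + 3059) - 1326 = 3025 - 1326 = 1699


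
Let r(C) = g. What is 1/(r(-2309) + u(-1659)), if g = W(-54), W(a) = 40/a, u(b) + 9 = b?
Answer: -27/45056 ≈ -0.00059925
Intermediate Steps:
u(b) = -9 + b
g = -20/27 (g = 40/(-54) = 40*(-1/54) = -20/27 ≈ -0.74074)
r(C) = -20/27
1/(r(-2309) + u(-1659)) = 1/(-20/27 + (-9 - 1659)) = 1/(-20/27 - 1668) = 1/(-45056/27) = -27/45056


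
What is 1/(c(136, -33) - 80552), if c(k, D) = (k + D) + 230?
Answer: -1/80219 ≈ -1.2466e-5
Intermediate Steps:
c(k, D) = 230 + D + k (c(k, D) = (D + k) + 230 = 230 + D + k)
1/(c(136, -33) - 80552) = 1/((230 - 33 + 136) - 80552) = 1/(333 - 80552) = 1/(-80219) = -1/80219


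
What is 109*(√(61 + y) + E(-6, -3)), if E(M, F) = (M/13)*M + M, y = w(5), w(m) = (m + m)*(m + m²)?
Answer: 22345/13 ≈ 1718.8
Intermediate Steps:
w(m) = 2*m*(m + m²) (w(m) = (2*m)*(m + m²) = 2*m*(m + m²))
y = 300 (y = 2*5²*(1 + 5) = 2*25*6 = 300)
E(M, F) = M + M²/13 (E(M, F) = (M*(1/13))*M + M = (M/13)*M + M = M²/13 + M = M + M²/13)
109*(√(61 + y) + E(-6, -3)) = 109*(√(61 + 300) + (1/13)*(-6)*(13 - 6)) = 109*(√361 + (1/13)*(-6)*7) = 109*(19 - 42/13) = 109*(205/13) = 22345/13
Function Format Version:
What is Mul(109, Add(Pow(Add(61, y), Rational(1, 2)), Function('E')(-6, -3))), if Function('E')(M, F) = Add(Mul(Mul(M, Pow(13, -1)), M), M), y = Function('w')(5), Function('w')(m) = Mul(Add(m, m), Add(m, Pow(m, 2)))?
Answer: Rational(22345, 13) ≈ 1718.8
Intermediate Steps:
Function('w')(m) = Mul(2, m, Add(m, Pow(m, 2))) (Function('w')(m) = Mul(Mul(2, m), Add(m, Pow(m, 2))) = Mul(2, m, Add(m, Pow(m, 2))))
y = 300 (y = Mul(2, Pow(5, 2), Add(1, 5)) = Mul(2, 25, 6) = 300)
Function('E')(M, F) = Add(M, Mul(Rational(1, 13), Pow(M, 2))) (Function('E')(M, F) = Add(Mul(Mul(M, Rational(1, 13)), M), M) = Add(Mul(Mul(Rational(1, 13), M), M), M) = Add(Mul(Rational(1, 13), Pow(M, 2)), M) = Add(M, Mul(Rational(1, 13), Pow(M, 2))))
Mul(109, Add(Pow(Add(61, y), Rational(1, 2)), Function('E')(-6, -3))) = Mul(109, Add(Pow(Add(61, 300), Rational(1, 2)), Mul(Rational(1, 13), -6, Add(13, -6)))) = Mul(109, Add(Pow(361, Rational(1, 2)), Mul(Rational(1, 13), -6, 7))) = Mul(109, Add(19, Rational(-42, 13))) = Mul(109, Rational(205, 13)) = Rational(22345, 13)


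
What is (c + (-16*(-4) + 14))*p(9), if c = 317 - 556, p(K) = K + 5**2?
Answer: -5474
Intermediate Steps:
p(K) = 25 + K (p(K) = K + 25 = 25 + K)
c = -239
(c + (-16*(-4) + 14))*p(9) = (-239 + (-16*(-4) + 14))*(25 + 9) = (-239 + (64 + 14))*34 = (-239 + 78)*34 = -161*34 = -5474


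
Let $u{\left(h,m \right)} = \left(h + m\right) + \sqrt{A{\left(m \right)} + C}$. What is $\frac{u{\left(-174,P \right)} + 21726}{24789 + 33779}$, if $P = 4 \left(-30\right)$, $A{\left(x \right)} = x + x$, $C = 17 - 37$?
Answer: $\frac{2679}{7321} + \frac{i \sqrt{65}}{29284} \approx 0.36593 + 0.00027531 i$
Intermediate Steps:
$C = -20$ ($C = 17 - 37 = -20$)
$A{\left(x \right)} = 2 x$
$P = -120$
$u{\left(h,m \right)} = h + m + \sqrt{-20 + 2 m}$ ($u{\left(h,m \right)} = \left(h + m\right) + \sqrt{2 m - 20} = \left(h + m\right) + \sqrt{-20 + 2 m} = h + m + \sqrt{-20 + 2 m}$)
$\frac{u{\left(-174,P \right)} + 21726}{24789 + 33779} = \frac{\left(-174 - 120 + \sqrt{-20 + 2 \left(-120\right)}\right) + 21726}{24789 + 33779} = \frac{\left(-174 - 120 + \sqrt{-20 - 240}\right) + 21726}{58568} = \left(\left(-174 - 120 + \sqrt{-260}\right) + 21726\right) \frac{1}{58568} = \left(\left(-174 - 120 + 2 i \sqrt{65}\right) + 21726\right) \frac{1}{58568} = \left(\left(-294 + 2 i \sqrt{65}\right) + 21726\right) \frac{1}{58568} = \left(21432 + 2 i \sqrt{65}\right) \frac{1}{58568} = \frac{2679}{7321} + \frac{i \sqrt{65}}{29284}$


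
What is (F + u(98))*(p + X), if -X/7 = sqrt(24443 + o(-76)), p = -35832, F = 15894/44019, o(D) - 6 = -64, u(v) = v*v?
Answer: -1683205691760/4891 - 328824510*sqrt(24385)/4891 ≈ -3.5464e+8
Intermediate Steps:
u(v) = v**2
o(D) = -58 (o(D) = 6 - 64 = -58)
F = 1766/4891 (F = 15894*(1/44019) = 1766/4891 ≈ 0.36107)
X = -7*sqrt(24385) (X = -7*sqrt(24443 - 58) = -7*sqrt(24385) ≈ -1093.1)
(F + u(98))*(p + X) = (1766/4891 + 98**2)*(-35832 - 7*sqrt(24385)) = (1766/4891 + 9604)*(-35832 - 7*sqrt(24385)) = 46974930*(-35832 - 7*sqrt(24385))/4891 = -1683205691760/4891 - 328824510*sqrt(24385)/4891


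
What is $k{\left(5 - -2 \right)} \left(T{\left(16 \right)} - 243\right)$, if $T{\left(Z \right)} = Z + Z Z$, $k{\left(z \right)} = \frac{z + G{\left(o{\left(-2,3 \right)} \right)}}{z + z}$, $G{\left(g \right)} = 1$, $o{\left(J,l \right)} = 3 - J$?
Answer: $\frac{116}{7} \approx 16.571$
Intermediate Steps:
$k{\left(z \right)} = \frac{1 + z}{2 z}$ ($k{\left(z \right)} = \frac{z + 1}{z + z} = \frac{1 + z}{2 z}$)
$T{\left(Z \right)} = Z + Z^{2}$
$k{\left(5 - -2 \right)} \left(T{\left(16 \right)} - 243\right) = \frac{1 + \left(5 - -2\right)}{2 \left(5 - -2\right)} \left(16 \left(1 + 16\right) - 243\right) = \frac{1 + \left(5 + 2\right)}{2 \left(5 + 2\right)} \left(16 \cdot 17 - 243\right) = \frac{1 + 7}{2 \cdot 7} \left(272 - 243\right) = \frac{1}{2} \cdot \frac{1}{7} \cdot 8 \cdot 29 = \frac{4}{7} \cdot 29 = \frac{116}{7}$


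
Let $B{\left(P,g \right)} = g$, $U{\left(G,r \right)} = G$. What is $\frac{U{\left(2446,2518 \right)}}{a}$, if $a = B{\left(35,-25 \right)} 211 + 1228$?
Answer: $- \frac{2446}{4047} \approx -0.6044$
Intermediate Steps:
$a = -4047$ ($a = \left(-25\right) 211 + 1228 = -5275 + 1228 = -4047$)
$\frac{U{\left(2446,2518 \right)}}{a} = \frac{2446}{-4047} = 2446 \left(- \frac{1}{4047}\right) = - \frac{2446}{4047}$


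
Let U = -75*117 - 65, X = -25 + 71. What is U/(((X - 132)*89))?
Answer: 4420/3827 ≈ 1.1550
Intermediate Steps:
X = 46
U = -8840 (U = -8775 - 65 = -8840)
U/(((X - 132)*89)) = -8840*1/(89*(46 - 132)) = -8840/((-86*89)) = -8840/(-7654) = -8840*(-1/7654) = 4420/3827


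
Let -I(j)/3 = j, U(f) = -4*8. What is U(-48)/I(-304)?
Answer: -2/57 ≈ -0.035088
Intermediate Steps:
U(f) = -32
I(j) = -3*j
U(-48)/I(-304) = -32/((-3*(-304))) = -32/912 = -32*1/912 = -2/57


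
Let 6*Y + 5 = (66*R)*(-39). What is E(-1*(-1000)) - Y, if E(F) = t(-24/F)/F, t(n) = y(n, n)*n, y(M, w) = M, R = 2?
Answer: 40257812527/46875000 ≈ 858.83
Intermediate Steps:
Y = -5153/6 (Y = -⅚ + ((66*2)*(-39))/6 = -⅚ + (132*(-39))/6 = -⅚ + (⅙)*(-5148) = -⅚ - 858 = -5153/6 ≈ -858.83)
t(n) = n² (t(n) = n*n = n²)
E(F) = 576/F³ (E(F) = (-24/F)²/F = (576/F²)/F = 576/F³)
E(-1*(-1000)) - Y = 576/(-1*(-1000))³ - 1*(-5153/6) = 576/1000³ + 5153/6 = 576*(1/1000000000) + 5153/6 = 9/15625000 + 5153/6 = 40257812527/46875000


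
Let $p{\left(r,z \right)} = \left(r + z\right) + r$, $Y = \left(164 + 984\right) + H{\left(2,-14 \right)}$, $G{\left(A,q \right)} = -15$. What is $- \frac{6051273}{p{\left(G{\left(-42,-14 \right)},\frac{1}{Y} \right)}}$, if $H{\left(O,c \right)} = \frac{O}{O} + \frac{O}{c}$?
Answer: $\frac{48664337466}{241253} \approx 2.0172 \cdot 10^{5}$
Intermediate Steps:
$H{\left(O,c \right)} = 1 + \frac{O}{c}$
$Y = \frac{8042}{7}$ ($Y = \left(164 + 984\right) + \frac{2 - 14}{-14} = 1148 - - \frac{6}{7} = 1148 + \frac{6}{7} = \frac{8042}{7} \approx 1148.9$)
$p{\left(r,z \right)} = z + 2 r$
$- \frac{6051273}{p{\left(G{\left(-42,-14 \right)},\frac{1}{Y} \right)}} = - \frac{6051273}{\frac{1}{\frac{8042}{7}} + 2 \left(-15\right)} = - \frac{6051273}{\frac{7}{8042} - 30} = - \frac{6051273}{- \frac{241253}{8042}} = \left(-6051273\right) \left(- \frac{8042}{241253}\right) = \frac{48664337466}{241253}$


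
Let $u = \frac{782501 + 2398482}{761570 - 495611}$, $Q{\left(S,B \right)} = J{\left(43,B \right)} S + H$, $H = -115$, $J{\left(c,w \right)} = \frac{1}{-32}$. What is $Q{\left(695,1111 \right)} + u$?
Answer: $- \frac{1061779169}{8510688} \approx -124.76$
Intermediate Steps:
$J{\left(c,w \right)} = - \frac{1}{32}$
$Q{\left(S,B \right)} = -115 - \frac{S}{32}$ ($Q{\left(S,B \right)} = - \frac{S}{32} - 115 = -115 - \frac{S}{32}$)
$u = \frac{3180983}{265959} \approx 11.96$
$Q{\left(695,1111 \right)} + u = \left(-115 - \frac{695}{32}\right) + \frac{3180983}{265959} = - \frac{4375}{32} + \frac{3180983}{265959} = - \frac{1061779169}{8510688}$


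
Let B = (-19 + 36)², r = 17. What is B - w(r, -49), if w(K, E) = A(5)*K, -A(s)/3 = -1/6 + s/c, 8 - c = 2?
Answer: 323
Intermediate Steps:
c = 6 (c = 8 - 1*2 = 8 - 2 = 6)
A(s) = ½ - s/2 (A(s) = -3*(-1/6 + s/6) = -3*(-1*⅙ + s*(⅙)) = -3*(-⅙ + s/6) = ½ - s/2)
w(K, E) = -2*K (w(K, E) = (½ - ½*5)*K = (½ - 5/2)*K = -2*K)
B = 289 (B = 17² = 289)
B - w(r, -49) = 289 - (-2)*17 = 289 - 1*(-34) = 289 + 34 = 323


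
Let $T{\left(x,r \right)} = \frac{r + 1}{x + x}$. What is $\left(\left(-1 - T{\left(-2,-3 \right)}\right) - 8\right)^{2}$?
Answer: $\frac{361}{4} \approx 90.25$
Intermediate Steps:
$T{\left(x,r \right)} = \frac{1 + r}{2 x}$
$\left(\left(-1 - T{\left(-2,-3 \right)}\right) - 8\right)^{2} = \left(\left(-1 - \frac{1 - 3}{2 \left(-2\right)}\right) - 8\right)^{2} = \left(\left(-1 - \frac{1}{2} \left(- \frac{1}{2}\right) \left(-2\right)\right) - 8\right)^{2} = \left(\left(-1 - \frac{1}{2}\right) - 8\right)^{2} = \left(- \frac{3}{2} - 8\right)^{2} = \left(- \frac{19}{2}\right)^{2} = \frac{361}{4}$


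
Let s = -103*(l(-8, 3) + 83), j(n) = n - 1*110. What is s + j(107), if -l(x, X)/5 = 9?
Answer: -3917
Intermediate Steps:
j(n) = -110 + n (j(n) = n - 110 = -110 + n)
l(x, X) = -45 (l(x, X) = -5*9 = -45)
s = -3914 (s = -103*(-45 + 83) = -103*38 = -3914)
s + j(107) = -3914 + (-110 + 107) = -3914 - 3 = -3917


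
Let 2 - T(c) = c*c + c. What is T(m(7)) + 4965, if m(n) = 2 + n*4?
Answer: 4037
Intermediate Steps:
m(n) = 2 + 4*n
T(c) = 2 - c - c² (T(c) = 2 - (c*c + c) = 2 - (c² + c) = 2 - (c + c²) = 2 + (-c - c²) = 2 - c - c²)
T(m(7)) + 4965 = (2 - (2 + 4*7) - (2 + 4*7)²) + 4965 = (2 - (2 + 28) - (2 + 28)²) + 4965 = (2 - 1*30 - 1*30²) + 4965 = (2 - 30 - 1*900) + 4965 = (2 - 30 - 900) + 4965 = -928 + 4965 = 4037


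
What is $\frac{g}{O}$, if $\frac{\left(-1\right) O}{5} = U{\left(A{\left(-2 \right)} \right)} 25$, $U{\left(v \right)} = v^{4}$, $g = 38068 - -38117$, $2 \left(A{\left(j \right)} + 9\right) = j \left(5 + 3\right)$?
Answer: $- \frac{15237}{2088025} \approx -0.0072973$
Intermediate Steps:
$A{\left(j \right)} = -9 + 4 j$ ($A{\left(j \right)} = -9 + \frac{j \left(5 + 3\right)}{2} = -9 + \frac{j 8}{2} = -9 + \frac{8 j}{2} = -9 + 4 j$)
$g = 76185$ ($g = 38068 + 38117 = 76185$)
$O = -10440125$ ($O = - 5 \left(-9 + 4 \left(-2\right)\right)^{4} \cdot 25 = - 5 \left(-9 - 8\right)^{4} \cdot 25 = - 5 \left(-17\right)^{4} \cdot 25 = - 5 \cdot 83521 \cdot 25 = \left(-5\right) 2088025 = -10440125$)
$\frac{g}{O} = \frac{76185}{-10440125} = 76185 \left(- \frac{1}{10440125}\right) = - \frac{15237}{2088025}$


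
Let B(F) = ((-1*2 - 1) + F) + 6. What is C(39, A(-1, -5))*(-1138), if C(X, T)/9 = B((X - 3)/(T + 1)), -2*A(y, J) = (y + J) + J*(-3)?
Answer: 522342/7 ≈ 74620.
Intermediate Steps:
B(F) = 3 + F (B(F) = ((-2 - 1) + F) + 6 = (-3 + F) + 6 = 3 + F)
A(y, J) = J - y/2 (A(y, J) = -((y + J) + J*(-3))/2 = -((J + y) - 3*J)/2 = -(y - 2*J)/2 = J - y/2)
C(X, T) = 27 + 9*(-3 + X)/(1 + T) (C(X, T) = 9*(3 + (X - 3)/(T + 1)) = 9*(3 + (-3 + X)/(1 + T)) = 27 + 9*(-3 + X)/(1 + T))
C(39, A(-1, -5))*(-1138) = (9*(39 + 3*(-5 - ½*(-1)))/(1 + (-5 - ½*(-1))))*(-1138) = (9*(39 + 3*(-5 + ½))/(1 + (-5 + ½)))*(-1138) = (9*(39 + 3*(-9/2))/(1 - 9/2))*(-1138) = (9*(39 - 27/2)/(-7/2))*(-1138) = (9*(-2/7)*(51/2))*(-1138) = -459/7*(-1138) = 522342/7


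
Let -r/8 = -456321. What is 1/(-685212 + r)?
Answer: 1/2965356 ≈ 3.3723e-7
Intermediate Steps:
r = 3650568 (r = -8*(-456321) = 3650568)
1/(-685212 + r) = 1/(-685212 + 3650568) = 1/2965356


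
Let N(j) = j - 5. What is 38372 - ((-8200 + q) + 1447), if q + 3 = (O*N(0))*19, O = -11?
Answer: 44083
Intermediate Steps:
N(j) = -5 + j
q = 1042 (q = -3 - 11*(-5 + 0)*19 = -3 - 11*(-5)*19 = -3 + 55*19 = -3 + 1045 = 1042)
38372 - ((-8200 + q) + 1447) = 38372 - ((-8200 + 1042) + 1447) = 38372 - (-7158 + 1447) = 38372 - 1*(-5711) = 38372 + 5711 = 44083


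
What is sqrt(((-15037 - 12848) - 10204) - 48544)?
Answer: I*sqrt(86633) ≈ 294.33*I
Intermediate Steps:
sqrt(((-15037 - 12848) - 10204) - 48544) = sqrt((-27885 - 10204) - 48544) = sqrt(-38089 - 48544) = sqrt(-86633) = I*sqrt(86633)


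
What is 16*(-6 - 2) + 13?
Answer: -115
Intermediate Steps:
16*(-6 - 2) + 13 = 16*(-8) + 13 = -128 + 13 = -115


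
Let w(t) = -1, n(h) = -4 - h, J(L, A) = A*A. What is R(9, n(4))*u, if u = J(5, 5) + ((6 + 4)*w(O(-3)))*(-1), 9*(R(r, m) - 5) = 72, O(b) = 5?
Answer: 455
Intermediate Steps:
J(L, A) = A²
R(r, m) = 13 (R(r, m) = 5 + (⅑)*72 = 5 + 8 = 13)
u = 35 (u = 5² + ((6 + 4)*(-1))*(-1) = 25 + (10*(-1))*(-1) = 25 - 10*(-1) = 25 + 10 = 35)
R(9, n(4))*u = 13*35 = 455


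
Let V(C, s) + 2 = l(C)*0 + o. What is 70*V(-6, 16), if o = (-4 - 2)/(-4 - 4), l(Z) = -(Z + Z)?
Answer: -175/2 ≈ -87.500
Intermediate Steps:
l(Z) = -2*Z
o = 3/4 (o = -6/(-8) = -6*(-1/8) = 3/4 ≈ 0.75000)
V(C, s) = -5/4 (V(C, s) = -2 + (-2*C*0 + 3/4) = -2 + (0 + 3/4) = -2 + 3/4 = -5/4)
70*V(-6, 16) = 70*(-5/4) = -175/2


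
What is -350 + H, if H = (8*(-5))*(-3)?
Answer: -230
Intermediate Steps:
H = 120 (H = -40*(-3) = 120)
-350 + H = -350 + 120 = -230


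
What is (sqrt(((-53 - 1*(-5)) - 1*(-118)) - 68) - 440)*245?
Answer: -107800 + 245*sqrt(2) ≈ -1.0745e+5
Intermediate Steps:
(sqrt(((-53 - 1*(-5)) - 1*(-118)) - 68) - 440)*245 = (sqrt(((-53 + 5) + 118) - 68) - 440)*245 = (sqrt((-48 + 118) - 68) - 440)*245 = (sqrt(70 - 68) - 440)*245 = (sqrt(2) - 440)*245 = (-440 + sqrt(2))*245 = -107800 + 245*sqrt(2)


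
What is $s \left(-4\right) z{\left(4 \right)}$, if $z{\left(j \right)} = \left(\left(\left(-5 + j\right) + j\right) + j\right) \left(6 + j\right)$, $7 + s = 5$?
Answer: $560$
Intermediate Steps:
$s = -2$ ($s = -7 + 5 = -2$)
$z{\left(j \right)} = \left(-5 + 3 j\right) \left(6 + j\right)$ ($z{\left(j \right)} = \left(\left(-5 + 2 j\right) + j\right) \left(6 + j\right) = \left(-5 + 3 j\right) \left(6 + j\right)$)
$s \left(-4\right) z{\left(4 \right)} = \left(-2\right) \left(-4\right) \left(-30 + 3 \cdot 4^{2} + 13 \cdot 4\right) = 8 \left(-30 + 3 \cdot 16 + 52\right) = 8 \left(-30 + 48 + 52\right) = 8 \cdot 70 = 560$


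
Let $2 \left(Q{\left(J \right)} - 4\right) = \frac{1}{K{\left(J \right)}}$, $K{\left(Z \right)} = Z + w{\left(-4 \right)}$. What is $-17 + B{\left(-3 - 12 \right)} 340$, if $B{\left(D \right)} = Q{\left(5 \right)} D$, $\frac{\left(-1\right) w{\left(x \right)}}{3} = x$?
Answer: $-20567$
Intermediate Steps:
$w{\left(x \right)} = - 3 x$
$K{\left(Z \right)} = 12 + Z$ ($K{\left(Z \right)} = Z - -12 = Z + 12 = 12 + Z$)
$Q{\left(J \right)} = 4 + \frac{1}{2 \left(12 + J\right)}$
$B{\left(D \right)} = \frac{137 D}{34}$ ($B{\left(D \right)} = \frac{97 + 8 \cdot 5}{2 \left(12 + 5\right)} D = \frac{97 + 40}{2 \cdot 17} D = \frac{1}{2} \cdot \frac{1}{17} \cdot 137 D = \frac{137 D}{34}$)
$-17 + B{\left(-3 - 12 \right)} 340 = -17 + \frac{137 \left(-3 - 12\right)}{34} \cdot 340 = -17 + \frac{137}{34} \left(-15\right) 340 = -17 - 20550 = -20567$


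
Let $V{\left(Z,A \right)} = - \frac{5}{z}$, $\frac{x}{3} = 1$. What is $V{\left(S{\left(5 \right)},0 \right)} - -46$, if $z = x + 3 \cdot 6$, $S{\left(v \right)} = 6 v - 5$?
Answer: $\frac{961}{21} \approx 45.762$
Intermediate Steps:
$x = 3$ ($x = 3 \cdot 1 = 3$)
$S{\left(v \right)} = -5 + 6 v$
$z = 21$ ($z = 3 + 3 \cdot 6 = 3 + 18 = 21$)
$V{\left(Z,A \right)} = - \frac{5}{21}$
$V{\left(S{\left(5 \right)},0 \right)} - -46 = - \frac{5}{21} - -46 = - \frac{5}{21} + 46 = \frac{961}{21}$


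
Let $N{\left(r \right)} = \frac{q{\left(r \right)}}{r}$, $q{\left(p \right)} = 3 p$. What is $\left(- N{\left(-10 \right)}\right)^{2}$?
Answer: $9$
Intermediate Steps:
$N{\left(r \right)} = 3$ ($N{\left(r \right)} = \frac{3 r}{r} = 3$)
$\left(- N{\left(-10 \right)}\right)^{2} = \left(\left(-1\right) 3\right)^{2} = \left(-3\right)^{2} = 9$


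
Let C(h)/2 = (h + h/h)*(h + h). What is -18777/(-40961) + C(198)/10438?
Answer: 3325887807/213775459 ≈ 15.558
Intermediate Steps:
C(h) = 4*h*(1 + h) (C(h) = 2*((h + h/h)*(h + h)) = 2*((h + 1)*(2*h)) = 2*((1 + h)*(2*h)) = 2*(2*h*(1 + h)) = 4*h*(1 + h))
-18777/(-40961) + C(198)/10438 = -18777/(-40961) + (4*198*(1 + 198))/10438 = -18777*(-1/40961) + (4*198*199)*(1/10438) = 18777/40961 + 157608*(1/10438) = 18777/40961 + 78804/5219 = 3325887807/213775459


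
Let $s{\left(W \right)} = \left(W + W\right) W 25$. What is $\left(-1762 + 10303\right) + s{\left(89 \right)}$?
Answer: $404591$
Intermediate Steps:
$s{\left(W \right)} = 50 W^{2}$ ($s{\left(W \right)} = 2 W W 25 = 2 W^{2} \cdot 25 = 50 W^{2}$)
$\left(-1762 + 10303\right) + s{\left(89 \right)} = \left(-1762 + 10303\right) + 50 \cdot 89^{2} = 8541 + 50 \cdot 7921 = 8541 + 396050 = 404591$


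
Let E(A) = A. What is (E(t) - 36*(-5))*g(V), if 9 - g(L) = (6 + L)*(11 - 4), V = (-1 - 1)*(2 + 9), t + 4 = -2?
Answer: 21054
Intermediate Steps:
t = -6 (t = -4 - 2 = -6)
V = -22 (V = -2*11 = -22)
g(L) = -33 - 7*L (g(L) = 9 - (6 + L)*(11 - 4) = 9 - (6 + L)*7 = 9 - (42 + 7*L) = 9 + (-42 - 7*L) = -33 - 7*L)
(E(t) - 36*(-5))*g(V) = (-6 - 36*(-5))*(-33 - 7*(-22)) = (-6 + 180)*(-33 + 154) = 174*121 = 21054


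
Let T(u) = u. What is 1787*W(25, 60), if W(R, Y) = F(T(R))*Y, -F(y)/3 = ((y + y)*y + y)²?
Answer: -522898537500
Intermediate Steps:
F(y) = -3*(y + 2*y²)² (F(y) = -3*((y + y)*y + y)² = -3*((2*y)*y + y)² = -3*(2*y² + y)² = -3*(y + 2*y²)²)
W(R, Y) = -3*Y*R²*(1 + 2*R)² (W(R, Y) = (-3*R²*(1 + 2*R)²)*Y = -3*Y*R²*(1 + 2*R)²)
1787*W(25, 60) = 1787*(-3*60*25²*(1 + 2*25)²) = 1787*(-3*60*625*(1 + 50)²) = 1787*(-3*60*625*51²) = 1787*(-3*60*625*2601) = 1787*(-292612500) = -522898537500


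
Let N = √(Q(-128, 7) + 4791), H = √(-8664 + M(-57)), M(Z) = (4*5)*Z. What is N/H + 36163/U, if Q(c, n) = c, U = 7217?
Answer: 36163/7217 - I*√11429013/4902 ≈ 5.0108 - 0.68965*I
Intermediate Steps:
M(Z) = 20*Z
H = 2*I*√2451 (H = √(-8664 + 20*(-57)) = √(-8664 - 1140) = √(-9804) = 2*I*√2451 ≈ 99.015*I)
N = √4663 (N = √(-128 + 4791) = √4663 ≈ 68.286)
N/H + 36163/U = √4663/((2*I*√2451)) + 36163/7217 = √4663*(-I*√2451/4902) + 36163*(1/7217) = -I*√11429013/4902 + 36163/7217 = 36163/7217 - I*√11429013/4902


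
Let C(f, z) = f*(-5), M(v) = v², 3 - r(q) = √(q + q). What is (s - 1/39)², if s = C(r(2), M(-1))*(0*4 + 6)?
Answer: 1371241/1521 ≈ 901.54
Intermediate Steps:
r(q) = 3 - √2*√q (r(q) = 3 - √(q + q) = 3 - √(2*q) = 3 - √2*√q)
C(f, z) = -5*f
s = -30 (s = (-5*(3 - √2*√2))*(0*4 + 6) = (-5*(3 - 2))*(0 + 6) = -5*1*6 = -5*6 = -30)
(s - 1/39)² = (-30 - 1/39)² = (-1171/39)² = 1371241/1521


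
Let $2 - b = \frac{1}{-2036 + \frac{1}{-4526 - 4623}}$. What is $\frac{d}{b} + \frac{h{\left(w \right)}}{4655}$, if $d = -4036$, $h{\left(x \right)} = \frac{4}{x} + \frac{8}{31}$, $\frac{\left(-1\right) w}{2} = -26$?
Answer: $- \frac{28207025670087287}{13981146553647} \approx -2017.5$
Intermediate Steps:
$w = 52$ ($w = \left(-2\right) \left(-26\right) = 52$)
$h{\left(x \right)} = \frac{8}{31} + \frac{4}{x}$ ($h{\left(x \right)} = \frac{4}{x} + 8 \cdot \frac{1}{31} = \frac{4}{x} + \frac{8}{31} = \frac{8}{31} + \frac{4}{x}$)
$b = \frac{37263879}{18627365}$ ($b = 2 - \frac{1}{-2036 + \frac{1}{-4526 - 4623}} = 2 - \frac{1}{-2036 + \frac{1}{-9149}} = 2 - \frac{1}{-2036 - \frac{1}{9149}} = 2 - \frac{1}{- \frac{18627365}{9149}} = 2 - - \frac{9149}{18627365} = 2 + \frac{9149}{18627365} = \frac{37263879}{18627365} \approx 2.0005$)
$\frac{d}{b} + \frac{h{\left(w \right)}}{4655} = - \frac{4036}{\frac{37263879}{18627365}} + \frac{\frac{8}{31} + \frac{4}{52}}{4655} = \left(-4036\right) \frac{18627365}{37263879} + \left(\frac{8}{31} + 4 \cdot \frac{1}{52}\right) \frac{1}{4655} = - \frac{75180045140}{37263879} + \left(\frac{8}{31} + \frac{1}{13}\right) \frac{1}{4655} = - \frac{75180045140}{37263879} + \frac{135}{403} \cdot \frac{1}{4655} = - \frac{75180045140}{37263879} + \frac{27}{375193} = - \frac{28207025670087287}{13981146553647}$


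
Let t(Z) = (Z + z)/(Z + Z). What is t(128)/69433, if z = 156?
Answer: 71/4443712 ≈ 1.5978e-5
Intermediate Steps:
t(Z) = (156 + Z)/(2*Z) (t(Z) = (Z + 156)/(Z + Z) = (156 + Z)/((2*Z)) = (156 + Z)*(1/(2*Z)) = (156 + Z)/(2*Z))
t(128)/69433 = ((½)*(156 + 128)/128)/69433 = ((½)*(1/128)*284)*(1/69433) = (71/64)*(1/69433) = 71/4443712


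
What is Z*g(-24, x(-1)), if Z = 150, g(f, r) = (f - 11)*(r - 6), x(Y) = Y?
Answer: 36750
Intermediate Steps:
g(f, r) = (-11 + f)*(-6 + r)
Z*g(-24, x(-1)) = 150*(66 - 11*(-1) - 6*(-24) - 24*(-1)) = 150*(66 + 11 + 144 + 24) = 150*245 = 36750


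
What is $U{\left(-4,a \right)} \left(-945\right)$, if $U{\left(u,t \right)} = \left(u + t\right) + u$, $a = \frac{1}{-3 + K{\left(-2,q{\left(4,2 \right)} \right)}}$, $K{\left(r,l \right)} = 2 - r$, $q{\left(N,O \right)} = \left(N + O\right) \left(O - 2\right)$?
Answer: $6615$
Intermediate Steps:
$q{\left(N,O \right)} = \left(-2 + O\right) \left(N + O\right)$ ($q{\left(N,O \right)} = \left(N + O\right) \left(-2 + O\right) = \left(-2 + O\right) \left(N + O\right)$)
$a = 1$ ($a = \frac{1}{-3 + \left(2 - -2\right)} = \frac{1}{-3 + \left(2 + 2\right)} = \frac{1}{-3 + 4} = 1^{-1} = 1$)
$U{\left(u,t \right)} = t + 2 u$ ($U{\left(u,t \right)} = \left(t + u\right) + u = t + 2 u$)
$U{\left(-4,a \right)} \left(-945\right) = \left(1 + 2 \left(-4\right)\right) \left(-945\right) = \left(1 - 8\right) \left(-945\right) = \left(-7\right) \left(-945\right) = 6615$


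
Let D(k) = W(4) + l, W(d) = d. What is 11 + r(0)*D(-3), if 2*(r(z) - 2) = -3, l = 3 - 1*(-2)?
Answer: 31/2 ≈ 15.500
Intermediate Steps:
l = 5 (l = 3 + 2 = 5)
D(k) = 9 (D(k) = 4 + 5 = 9)
r(z) = 1/2 (r(z) = 2 + (1/2)*(-3) = 2 - 3/2 = 1/2)
11 + r(0)*D(-3) = 11 + (1/2)*9 = 11 + 9/2 = 31/2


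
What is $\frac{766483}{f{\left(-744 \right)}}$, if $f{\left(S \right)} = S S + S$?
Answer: $\frac{766483}{552792} \approx 1.3866$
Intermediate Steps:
$f{\left(S \right)} = S + S^{2}$ ($f{\left(S \right)} = S^{2} + S = S + S^{2}$)
$\frac{766483}{f{\left(-744 \right)}} = \frac{766483}{\left(-744\right) \left(1 - 744\right)} = \frac{766483}{\left(-744\right) \left(-743\right)} = \frac{766483}{552792}$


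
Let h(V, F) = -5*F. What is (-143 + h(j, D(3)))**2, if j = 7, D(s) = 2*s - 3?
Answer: 24964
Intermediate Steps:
D(s) = -3 + 2*s
(-143 + h(j, D(3)))**2 = (-143 - 5*(-3 + 2*3))**2 = (-143 - 5*(-3 + 6))**2 = (-143 - 5*3)**2 = (-143 - 15)**2 = (-158)**2 = 24964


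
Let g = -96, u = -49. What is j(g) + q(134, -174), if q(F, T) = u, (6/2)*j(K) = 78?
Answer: -23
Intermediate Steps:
j(K) = 26 (j(K) = (1/3)*78 = 26)
q(F, T) = -49
j(g) + q(134, -174) = 26 - 49 = -23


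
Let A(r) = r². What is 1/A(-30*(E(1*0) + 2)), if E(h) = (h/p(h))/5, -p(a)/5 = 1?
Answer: 1/3600 ≈ 0.00027778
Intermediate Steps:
p(a) = -5 (p(a) = -5*1 = -5)
E(h) = -h/25 (E(h) = (h/(-5))/5 = (h*(-⅕))*(⅕) = -h/5*(⅕) = -h/25)
1/A(-30*(E(1*0) + 2)) = 1/((-30*(-0/25 + 2))²) = 1/((-30*(-1/25*0 + 2))²) = 1/((-30*(0 + 2))²) = 1/((-30*2)²) = 1/((-60)²) = 1/3600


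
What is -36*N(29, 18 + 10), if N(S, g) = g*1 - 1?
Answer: -972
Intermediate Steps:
N(S, g) = -1 + g (N(S, g) = g - 1 = -1 + g)
-36*N(29, 18 + 10) = -36*(-1 + (18 + 10)) = -36*(-1 + 28) = -36*27 = -972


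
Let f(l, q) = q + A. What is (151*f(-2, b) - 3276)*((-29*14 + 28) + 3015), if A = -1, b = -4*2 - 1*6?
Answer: -14611617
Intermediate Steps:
b = -14 (b = -8 - 6 = -14)
f(l, q) = -1 + q (f(l, q) = q - 1 = -1 + q)
(151*f(-2, b) - 3276)*((-29*14 + 28) + 3015) = (151*(-1 - 14) - 3276)*((-29*14 + 28) + 3015) = (151*(-15) - 3276)*((-406 + 28) + 3015) = (-2265 - 3276)*(-378 + 3015) = -5541*2637 = -14611617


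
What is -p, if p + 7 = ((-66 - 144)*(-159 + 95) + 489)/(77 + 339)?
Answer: -11017/416 ≈ -26.483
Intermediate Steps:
p = 11017/416 (p = -7 + ((-66 - 144)*(-159 + 95) + 489)/(77 + 339) = -7 + (-210*(-64) + 489)/416 = -7 + (13440 + 489)*(1/416) = -7 + 13929*(1/416) = -7 + 13929/416 = 11017/416 ≈ 26.483)
-p = -1*11017/416 = -11017/416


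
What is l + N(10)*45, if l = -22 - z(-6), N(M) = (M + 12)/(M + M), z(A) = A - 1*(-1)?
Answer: 65/2 ≈ 32.500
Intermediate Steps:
z(A) = 1 + A (z(A) = A + 1 = 1 + A)
N(M) = (12 + M)/(2*M) (N(M) = (12 + M)/((2*M)) = (12 + M)*(1/(2*M)) = (12 + M)/(2*M))
l = -17 (l = -22 - (1 - 6) = -22 - 1*(-5) = -22 + 5 = -17)
l + N(10)*45 = -17 + ((1/2)*(12 + 10)/10)*45 = -17 + ((1/2)*(1/10)*22)*45 = -17 + (11/10)*45 = -17 + 99/2 = 65/2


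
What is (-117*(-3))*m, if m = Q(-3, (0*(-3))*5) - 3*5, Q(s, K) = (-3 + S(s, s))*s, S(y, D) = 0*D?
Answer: -2106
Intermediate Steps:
S(y, D) = 0
Q(s, K) = -3*s (Q(s, K) = (-3 + 0)*s = -3*s)
m = -6 (m = -3*(-3) - 3*5 = 9 - 1*15 = 9 - 15 = -6)
(-117*(-3))*m = -117*(-3)*(-6) = 351*(-6) = -2106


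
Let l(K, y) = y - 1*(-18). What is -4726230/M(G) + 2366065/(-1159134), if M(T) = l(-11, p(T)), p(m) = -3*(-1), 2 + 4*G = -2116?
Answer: -1826127857395/8113938 ≈ -2.2506e+5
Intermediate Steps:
G = -1059/2 (G = -½ + (¼)*(-2116) = -½ - 529 = -1059/2 ≈ -529.50)
p(m) = 3
l(K, y) = 18 + y (l(K, y) = y + 18 = 18 + y)
M(T) = 21 (M(T) = 18 + 3 = 21)
-4726230/M(G) + 2366065/(-1159134) = -4726230/21 + 2366065/(-1159134) = -4726230*1/21 + 2366065*(-1/1159134) = -1575410/7 - 2366065/1159134 = -1826127857395/8113938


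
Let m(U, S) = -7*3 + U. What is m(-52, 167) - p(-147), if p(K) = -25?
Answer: -48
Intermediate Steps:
m(U, S) = -21 + U
m(-52, 167) - p(-147) = (-21 - 52) - 1*(-25) = -73 + 25 = -48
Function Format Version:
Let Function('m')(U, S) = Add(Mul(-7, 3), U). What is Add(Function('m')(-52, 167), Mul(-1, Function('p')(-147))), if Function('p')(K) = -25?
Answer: -48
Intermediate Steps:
Function('m')(U, S) = Add(-21, U)
Add(Function('m')(-52, 167), Mul(-1, Function('p')(-147))) = Add(Add(-21, -52), Mul(-1, -25)) = Add(-73, 25) = -48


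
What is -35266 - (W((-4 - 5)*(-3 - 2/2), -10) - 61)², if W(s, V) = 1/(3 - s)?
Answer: -42460870/1089 ≈ -38991.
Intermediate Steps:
-35266 - (W((-4 - 5)*(-3 - 2/2), -10) - 61)² = -35266 - (-1/(-3 + (-4 - 5)*(-3 - 2/2)) - 61)² = -35266 - (-1/(-3 - 9*(-3 - 2*½)) - 61)² = -35266 - (-1/(-3 - 9*(-3 - 1)) - 61)² = -35266 - (-1/(-3 - 9*(-4)) - 61)² = -35266 - (-1/(-3 + 36) - 61)² = -35266 - (-1/33 - 61)² = -35266 - (-2014/33)² = -35266 - 1*4056196/1089 = -35266 - 4056196/1089 = -42460870/1089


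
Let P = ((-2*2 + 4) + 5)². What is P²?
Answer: 625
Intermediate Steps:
P = 25 (P = ((-4 + 4) + 5)² = (0 + 5)² = 5² = 25)
P² = 25² = 625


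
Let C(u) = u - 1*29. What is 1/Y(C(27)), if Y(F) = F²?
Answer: ¼ ≈ 0.25000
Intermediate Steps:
C(u) = -29 + u (C(u) = u - 29 = -29 + u)
1/Y(C(27)) = 1/((-29 + 27)²) = 1/((-2)²) = 1/4 = ¼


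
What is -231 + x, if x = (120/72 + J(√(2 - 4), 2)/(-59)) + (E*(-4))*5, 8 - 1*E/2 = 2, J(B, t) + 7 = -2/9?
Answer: -249151/531 ≈ -469.21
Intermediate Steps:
J(B, t) = -65/9 (J(B, t) = -7 - 2/9 = -65/9)
E = 12 (E = 16 - 2*2 = 16 - 4 = 12)
x = -126490/531 (x = (120/72 - 65/9/(-59)) + (12*(-4))*5 = (120*(1/72) - 65/9*(-1/59)) - 48*5 = (5/3 + 65/531) - 240 = 950/531 - 240 = -126490/531 ≈ -238.21)
-231 + x = -231 - 126490/531 = -249151/531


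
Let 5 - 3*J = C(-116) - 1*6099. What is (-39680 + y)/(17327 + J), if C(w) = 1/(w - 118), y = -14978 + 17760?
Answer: -25902396/13591891 ≈ -1.9057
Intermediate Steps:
y = 2782
C(w) = 1/(-118 + w)
J = 1428337/702 (J = 5/3 - (1/(-118 - 116) - 1*6099)/3 = 5/3 - (1/(-234) - 6099)/3 = 5/3 - (-1/234 - 6099)/3 = 5/3 - ⅓*(-1427167/234) = 5/3 + 1427167/702 = 1428337/702 ≈ 2034.7)
(-39680 + y)/(17327 + J) = (-39680 + 2782)/(17327 + 1428337/702) = -36898/13591891/702 = -36898*702/13591891 = -25902396/13591891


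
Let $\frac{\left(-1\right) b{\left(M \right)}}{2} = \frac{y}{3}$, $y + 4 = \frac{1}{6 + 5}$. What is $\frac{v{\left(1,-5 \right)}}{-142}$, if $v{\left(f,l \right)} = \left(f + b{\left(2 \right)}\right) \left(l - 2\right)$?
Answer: $\frac{833}{4686} \approx 0.17776$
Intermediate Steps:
$y = - \frac{43}{11}$ ($y = -4 + \frac{1}{6 + 5} = -4 + \frac{1}{11} = - \frac{43}{11} \approx -3.9091$)
$b{\left(M \right)} = \frac{86}{33}$ ($b{\left(M \right)} = - 2 \left(- \frac{43}{11 \cdot 3}\right) = - 2 \left(\left(- \frac{43}{11}\right) \frac{1}{3}\right) = \left(-2\right) \left(- \frac{43}{33}\right) = \frac{86}{33}$)
$v{\left(f,l \right)} = \left(-2 + l\right) \left(\frac{86}{33} + f\right)$ ($v{\left(f,l \right)} = \left(f + \frac{86}{33}\right) \left(l - 2\right) = \left(\frac{86}{33} + f\right) \left(-2 + l\right) = \left(-2 + l\right) \left(\frac{86}{33} + f\right)$)
$\frac{v{\left(1,-5 \right)}}{-142} = \frac{- \frac{172}{33} - 2 + \frac{86}{33} \left(-5\right) + 1 \left(-5\right)}{-142} = - \frac{- \frac{172}{33} - 2 - \frac{430}{33} - 5}{142} = \left(- \frac{1}{142}\right) \left(- \frac{833}{33}\right) = \frac{833}{4686}$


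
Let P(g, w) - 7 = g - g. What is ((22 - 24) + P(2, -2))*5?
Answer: 25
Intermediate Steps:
P(g, w) = 7 (P(g, w) = 7 + (g - g) = 7 + 0 = 7)
((22 - 24) + P(2, -2))*5 = ((22 - 24) + 7)*5 = (-2 + 7)*5 = 5*5 = 25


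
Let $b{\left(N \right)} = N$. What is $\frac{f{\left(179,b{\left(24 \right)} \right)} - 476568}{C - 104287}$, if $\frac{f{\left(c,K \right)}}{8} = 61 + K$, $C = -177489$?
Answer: $\frac{29743}{17611} \approx 1.6889$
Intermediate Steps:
$f{\left(c,K \right)} = 488 + 8 K$ ($f{\left(c,K \right)} = 8 \left(61 + K\right) = 488 + 8 K$)
$\frac{f{\left(179,b{\left(24 \right)} \right)} - 476568}{C - 104287} = \frac{\left(488 + 8 \cdot 24\right) - 476568}{-177489 - 104287} = \frac{\left(488 + 192\right) - 476568}{-281776} = \left(680 - 476568\right) \left(- \frac{1}{281776}\right) = \left(-475888\right) \left(- \frac{1}{281776}\right) = \frac{29743}{17611}$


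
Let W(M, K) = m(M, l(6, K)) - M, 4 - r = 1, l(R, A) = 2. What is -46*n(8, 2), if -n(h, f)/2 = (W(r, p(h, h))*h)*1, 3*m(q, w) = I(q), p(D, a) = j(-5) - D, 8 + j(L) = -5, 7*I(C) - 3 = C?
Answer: -13984/7 ≈ -1997.7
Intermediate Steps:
I(C) = 3/7 + C/7
j(L) = -13 (j(L) = -8 - 5 = -13)
p(D, a) = -13 - D
m(q, w) = ⅐ + q/21 (m(q, w) = (3/7 + q/7)/3 = ⅐ + q/21)
r = 3 (r = 4 - 1*1 = 4 - 1 = 3)
W(M, K) = ⅐ - 20*M/21 (W(M, K) = (⅐ + M/21) - M = ⅐ - 20*M/21)
n(h, f) = 38*h/7 (n(h, f) = -2*(⅐ - 20/21*3)*h = -2*(⅐ - 20/7)*h = -2*(-19*h/7) = -(-38)*h/7 = 38*h/7)
-46*n(8, 2) = -1748*8/7 = -46*304/7 = -13984/7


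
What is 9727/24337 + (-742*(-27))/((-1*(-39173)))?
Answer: 868603229/953353301 ≈ 0.91110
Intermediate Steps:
9727/24337 + (-742*(-27))/((-1*(-39173))) = 9727*(1/24337) + 20034/39173 = 9727/24337 + 20034*(1/39173) = 9727/24337 + 20034/39173 = 868603229/953353301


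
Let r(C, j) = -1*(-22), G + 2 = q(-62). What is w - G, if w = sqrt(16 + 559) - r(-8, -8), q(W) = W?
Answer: 42 + 5*sqrt(23) ≈ 65.979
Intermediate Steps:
G = -64 (G = -2 - 62 = -64)
r(C, j) = 22
w = -22 + 5*sqrt(23) (w = sqrt(16 + 559) - 1*22 = sqrt(575) - 22 = 5*sqrt(23) - 22 = -22 + 5*sqrt(23) ≈ 1.9792)
w - G = (-22 + 5*sqrt(23)) - 1*(-64) = (-22 + 5*sqrt(23)) + 64 = 42 + 5*sqrt(23)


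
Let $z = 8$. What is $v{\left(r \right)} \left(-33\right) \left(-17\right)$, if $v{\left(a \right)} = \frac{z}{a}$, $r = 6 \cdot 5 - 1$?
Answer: $\frac{4488}{29} \approx 154.76$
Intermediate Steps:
$r = 29$ ($r = 30 - 1 = 29$)
$v{\left(a \right)} = \frac{8}{a}$
$v{\left(r \right)} \left(-33\right) \left(-17\right) = \frac{8}{29} \left(-33\right) \left(-17\right) = \left(- \frac{264}{29}\right) \left(-17\right) = \frac{4488}{29}$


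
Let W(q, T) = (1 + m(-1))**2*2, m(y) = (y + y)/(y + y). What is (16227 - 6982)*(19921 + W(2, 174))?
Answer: 184243605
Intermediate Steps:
m(y) = 1 (m(y) = (2*y)/((2*y)) = (2*y)*(1/(2*y)) = 1)
W(q, T) = 8 (W(q, T) = (1 + 1)**2*2 = 2**2*2 = 4*2 = 8)
(16227 - 6982)*(19921 + W(2, 174)) = (16227 - 6982)*(19921 + 8) = 9245*19929 = 184243605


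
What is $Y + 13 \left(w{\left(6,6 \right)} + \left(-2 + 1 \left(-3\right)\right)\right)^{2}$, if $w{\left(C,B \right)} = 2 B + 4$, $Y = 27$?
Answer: $1600$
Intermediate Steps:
$w{\left(C,B \right)} = 4 + 2 B$
$Y + 13 \left(w{\left(6,6 \right)} + \left(-2 + 1 \left(-3\right)\right)\right)^{2} = 27 + 13 \left(\left(4 + 2 \cdot 6\right) + \left(-2 + 1 \left(-3\right)\right)\right)^{2} = 27 + 13 \left(\left(4 + 12\right) - 5\right)^{2} = 27 + 13 \left(16 - 5\right)^{2} = 27 + 13 \cdot 11^{2} = 27 + 13 \cdot 121 = 27 + 1573 = 1600$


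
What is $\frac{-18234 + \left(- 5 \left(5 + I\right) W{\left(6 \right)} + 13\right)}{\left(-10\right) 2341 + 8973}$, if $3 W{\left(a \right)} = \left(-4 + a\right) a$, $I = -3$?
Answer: $\frac{18261}{14437} \approx 1.2649$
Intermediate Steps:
$W{\left(a \right)} = \frac{a \left(-4 + a\right)}{3}$ ($W{\left(a \right)} = \frac{\left(-4 + a\right) a}{3} = \frac{a \left(-4 + a\right)}{3}$)
$\frac{-18234 + \left(- 5 \left(5 + I\right) W{\left(6 \right)} + 13\right)}{\left(-10\right) 2341 + 8973} = \frac{-18234 + \left(- 5 \left(5 - 3\right) \frac{1}{3} \cdot 6 \left(-4 + 6\right) + 13\right)}{\left(-10\right) 2341 + 8973} = \frac{-18234 + \left(\left(-5\right) 2 \cdot \frac{1}{3} \cdot 6 \cdot 2 + 13\right)}{-23410 + 8973} = \frac{-18234 + \left(\left(-10\right) 4 + 13\right)}{-14437} = \left(-18234 + \left(-40 + 13\right)\right) \left(- \frac{1}{14437}\right) = \left(-18234 - 27\right) \left(- \frac{1}{14437}\right) = \left(-18261\right) \left(- \frac{1}{14437}\right) = \frac{18261}{14437}$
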